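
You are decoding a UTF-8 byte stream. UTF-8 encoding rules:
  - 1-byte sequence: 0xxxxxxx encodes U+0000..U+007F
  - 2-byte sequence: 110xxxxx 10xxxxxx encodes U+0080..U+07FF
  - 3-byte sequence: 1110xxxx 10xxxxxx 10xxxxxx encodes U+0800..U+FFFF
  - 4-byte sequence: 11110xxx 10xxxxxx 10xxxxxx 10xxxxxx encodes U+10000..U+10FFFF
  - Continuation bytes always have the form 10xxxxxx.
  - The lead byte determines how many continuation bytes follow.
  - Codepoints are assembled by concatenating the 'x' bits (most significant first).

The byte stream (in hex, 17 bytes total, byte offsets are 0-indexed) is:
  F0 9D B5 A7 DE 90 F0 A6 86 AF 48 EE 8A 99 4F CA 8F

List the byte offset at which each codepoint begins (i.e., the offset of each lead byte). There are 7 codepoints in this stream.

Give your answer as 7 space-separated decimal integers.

Byte[0]=F0: 4-byte lead, need 3 cont bytes. acc=0x0
Byte[1]=9D: continuation. acc=(acc<<6)|0x1D=0x1D
Byte[2]=B5: continuation. acc=(acc<<6)|0x35=0x775
Byte[3]=A7: continuation. acc=(acc<<6)|0x27=0x1DD67
Completed: cp=U+1DD67 (starts at byte 0)
Byte[4]=DE: 2-byte lead, need 1 cont bytes. acc=0x1E
Byte[5]=90: continuation. acc=(acc<<6)|0x10=0x790
Completed: cp=U+0790 (starts at byte 4)
Byte[6]=F0: 4-byte lead, need 3 cont bytes. acc=0x0
Byte[7]=A6: continuation. acc=(acc<<6)|0x26=0x26
Byte[8]=86: continuation. acc=(acc<<6)|0x06=0x986
Byte[9]=AF: continuation. acc=(acc<<6)|0x2F=0x261AF
Completed: cp=U+261AF (starts at byte 6)
Byte[10]=48: 1-byte ASCII. cp=U+0048
Byte[11]=EE: 3-byte lead, need 2 cont bytes. acc=0xE
Byte[12]=8A: continuation. acc=(acc<<6)|0x0A=0x38A
Byte[13]=99: continuation. acc=(acc<<6)|0x19=0xE299
Completed: cp=U+E299 (starts at byte 11)
Byte[14]=4F: 1-byte ASCII. cp=U+004F
Byte[15]=CA: 2-byte lead, need 1 cont bytes. acc=0xA
Byte[16]=8F: continuation. acc=(acc<<6)|0x0F=0x28F
Completed: cp=U+028F (starts at byte 15)

Answer: 0 4 6 10 11 14 15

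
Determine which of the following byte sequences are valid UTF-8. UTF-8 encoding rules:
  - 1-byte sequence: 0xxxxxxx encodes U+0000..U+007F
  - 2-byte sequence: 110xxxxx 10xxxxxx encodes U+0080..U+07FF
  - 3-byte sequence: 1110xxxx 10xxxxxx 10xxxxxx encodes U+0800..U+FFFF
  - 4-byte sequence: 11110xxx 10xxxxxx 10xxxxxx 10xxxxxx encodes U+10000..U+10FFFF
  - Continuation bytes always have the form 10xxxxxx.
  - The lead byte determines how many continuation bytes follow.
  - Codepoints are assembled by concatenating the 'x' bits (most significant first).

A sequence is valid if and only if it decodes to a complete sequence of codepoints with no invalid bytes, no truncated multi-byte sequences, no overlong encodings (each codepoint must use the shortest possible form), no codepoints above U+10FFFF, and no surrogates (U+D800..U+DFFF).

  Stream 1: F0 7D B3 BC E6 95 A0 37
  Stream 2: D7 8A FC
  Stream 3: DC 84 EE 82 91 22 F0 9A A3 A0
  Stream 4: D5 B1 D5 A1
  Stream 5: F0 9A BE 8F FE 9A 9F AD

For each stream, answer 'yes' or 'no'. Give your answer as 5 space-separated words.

Stream 1: error at byte offset 1. INVALID
Stream 2: error at byte offset 2. INVALID
Stream 3: decodes cleanly. VALID
Stream 4: decodes cleanly. VALID
Stream 5: error at byte offset 4. INVALID

Answer: no no yes yes no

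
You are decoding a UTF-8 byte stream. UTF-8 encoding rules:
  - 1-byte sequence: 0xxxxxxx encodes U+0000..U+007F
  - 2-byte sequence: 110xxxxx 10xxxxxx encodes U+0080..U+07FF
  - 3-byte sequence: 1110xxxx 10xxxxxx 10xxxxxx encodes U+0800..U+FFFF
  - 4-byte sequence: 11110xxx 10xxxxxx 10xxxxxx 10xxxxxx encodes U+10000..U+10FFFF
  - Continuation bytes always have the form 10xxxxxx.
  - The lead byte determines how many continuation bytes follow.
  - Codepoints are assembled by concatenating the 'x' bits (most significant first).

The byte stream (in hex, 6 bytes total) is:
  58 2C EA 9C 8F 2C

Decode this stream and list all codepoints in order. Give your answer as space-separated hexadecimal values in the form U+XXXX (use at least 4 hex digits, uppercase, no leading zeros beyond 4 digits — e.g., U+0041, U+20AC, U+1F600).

Byte[0]=58: 1-byte ASCII. cp=U+0058
Byte[1]=2C: 1-byte ASCII. cp=U+002C
Byte[2]=EA: 3-byte lead, need 2 cont bytes. acc=0xA
Byte[3]=9C: continuation. acc=(acc<<6)|0x1C=0x29C
Byte[4]=8F: continuation. acc=(acc<<6)|0x0F=0xA70F
Completed: cp=U+A70F (starts at byte 2)
Byte[5]=2C: 1-byte ASCII. cp=U+002C

Answer: U+0058 U+002C U+A70F U+002C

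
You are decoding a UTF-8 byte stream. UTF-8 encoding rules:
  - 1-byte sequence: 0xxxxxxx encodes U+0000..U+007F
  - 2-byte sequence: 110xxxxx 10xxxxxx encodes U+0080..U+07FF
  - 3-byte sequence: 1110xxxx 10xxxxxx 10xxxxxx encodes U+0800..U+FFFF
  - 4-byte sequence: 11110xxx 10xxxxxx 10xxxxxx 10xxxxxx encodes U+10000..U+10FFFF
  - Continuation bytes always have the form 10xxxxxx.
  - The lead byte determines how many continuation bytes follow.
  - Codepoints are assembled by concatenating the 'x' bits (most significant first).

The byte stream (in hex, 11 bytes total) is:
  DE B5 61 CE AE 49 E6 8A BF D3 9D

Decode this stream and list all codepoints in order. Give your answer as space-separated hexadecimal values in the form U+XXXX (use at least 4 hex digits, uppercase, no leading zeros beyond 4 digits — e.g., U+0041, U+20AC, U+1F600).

Byte[0]=DE: 2-byte lead, need 1 cont bytes. acc=0x1E
Byte[1]=B5: continuation. acc=(acc<<6)|0x35=0x7B5
Completed: cp=U+07B5 (starts at byte 0)
Byte[2]=61: 1-byte ASCII. cp=U+0061
Byte[3]=CE: 2-byte lead, need 1 cont bytes. acc=0xE
Byte[4]=AE: continuation. acc=(acc<<6)|0x2E=0x3AE
Completed: cp=U+03AE (starts at byte 3)
Byte[5]=49: 1-byte ASCII. cp=U+0049
Byte[6]=E6: 3-byte lead, need 2 cont bytes. acc=0x6
Byte[7]=8A: continuation. acc=(acc<<6)|0x0A=0x18A
Byte[8]=BF: continuation. acc=(acc<<6)|0x3F=0x62BF
Completed: cp=U+62BF (starts at byte 6)
Byte[9]=D3: 2-byte lead, need 1 cont bytes. acc=0x13
Byte[10]=9D: continuation. acc=(acc<<6)|0x1D=0x4DD
Completed: cp=U+04DD (starts at byte 9)

Answer: U+07B5 U+0061 U+03AE U+0049 U+62BF U+04DD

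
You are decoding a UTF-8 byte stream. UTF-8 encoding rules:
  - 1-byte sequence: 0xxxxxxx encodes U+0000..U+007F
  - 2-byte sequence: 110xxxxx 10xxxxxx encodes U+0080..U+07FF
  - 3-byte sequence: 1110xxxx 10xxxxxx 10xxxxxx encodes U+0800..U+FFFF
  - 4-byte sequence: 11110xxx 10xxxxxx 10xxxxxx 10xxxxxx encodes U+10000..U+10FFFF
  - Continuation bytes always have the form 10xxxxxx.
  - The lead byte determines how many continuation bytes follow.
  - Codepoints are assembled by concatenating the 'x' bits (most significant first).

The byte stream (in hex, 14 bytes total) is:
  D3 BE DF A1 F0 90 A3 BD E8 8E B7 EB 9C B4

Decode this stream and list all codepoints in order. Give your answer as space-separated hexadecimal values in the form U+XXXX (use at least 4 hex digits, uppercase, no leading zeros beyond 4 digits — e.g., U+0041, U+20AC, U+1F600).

Byte[0]=D3: 2-byte lead, need 1 cont bytes. acc=0x13
Byte[1]=BE: continuation. acc=(acc<<6)|0x3E=0x4FE
Completed: cp=U+04FE (starts at byte 0)
Byte[2]=DF: 2-byte lead, need 1 cont bytes. acc=0x1F
Byte[3]=A1: continuation. acc=(acc<<6)|0x21=0x7E1
Completed: cp=U+07E1 (starts at byte 2)
Byte[4]=F0: 4-byte lead, need 3 cont bytes. acc=0x0
Byte[5]=90: continuation. acc=(acc<<6)|0x10=0x10
Byte[6]=A3: continuation. acc=(acc<<6)|0x23=0x423
Byte[7]=BD: continuation. acc=(acc<<6)|0x3D=0x108FD
Completed: cp=U+108FD (starts at byte 4)
Byte[8]=E8: 3-byte lead, need 2 cont bytes. acc=0x8
Byte[9]=8E: continuation. acc=(acc<<6)|0x0E=0x20E
Byte[10]=B7: continuation. acc=(acc<<6)|0x37=0x83B7
Completed: cp=U+83B7 (starts at byte 8)
Byte[11]=EB: 3-byte lead, need 2 cont bytes. acc=0xB
Byte[12]=9C: continuation. acc=(acc<<6)|0x1C=0x2DC
Byte[13]=B4: continuation. acc=(acc<<6)|0x34=0xB734
Completed: cp=U+B734 (starts at byte 11)

Answer: U+04FE U+07E1 U+108FD U+83B7 U+B734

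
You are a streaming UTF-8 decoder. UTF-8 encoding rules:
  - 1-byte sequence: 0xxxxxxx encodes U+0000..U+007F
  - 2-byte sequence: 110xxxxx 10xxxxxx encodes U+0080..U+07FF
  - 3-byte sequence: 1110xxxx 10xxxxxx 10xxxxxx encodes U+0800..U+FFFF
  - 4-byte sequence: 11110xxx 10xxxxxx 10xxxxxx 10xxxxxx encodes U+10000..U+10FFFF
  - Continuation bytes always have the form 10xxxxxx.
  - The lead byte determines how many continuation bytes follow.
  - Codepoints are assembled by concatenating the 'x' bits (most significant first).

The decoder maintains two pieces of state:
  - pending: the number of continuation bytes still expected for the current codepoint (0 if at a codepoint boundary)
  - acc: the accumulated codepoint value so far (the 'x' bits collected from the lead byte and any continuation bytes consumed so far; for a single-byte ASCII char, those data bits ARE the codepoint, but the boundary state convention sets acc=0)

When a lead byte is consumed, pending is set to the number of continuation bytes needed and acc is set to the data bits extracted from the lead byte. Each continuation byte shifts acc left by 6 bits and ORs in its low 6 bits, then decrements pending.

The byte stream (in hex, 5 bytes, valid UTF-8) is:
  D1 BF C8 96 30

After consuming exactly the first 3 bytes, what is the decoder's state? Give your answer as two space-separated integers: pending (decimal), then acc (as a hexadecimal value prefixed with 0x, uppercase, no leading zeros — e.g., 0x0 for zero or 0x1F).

Byte[0]=D1: 2-byte lead. pending=1, acc=0x11
Byte[1]=BF: continuation. acc=(acc<<6)|0x3F=0x47F, pending=0
Byte[2]=C8: 2-byte lead. pending=1, acc=0x8

Answer: 1 0x8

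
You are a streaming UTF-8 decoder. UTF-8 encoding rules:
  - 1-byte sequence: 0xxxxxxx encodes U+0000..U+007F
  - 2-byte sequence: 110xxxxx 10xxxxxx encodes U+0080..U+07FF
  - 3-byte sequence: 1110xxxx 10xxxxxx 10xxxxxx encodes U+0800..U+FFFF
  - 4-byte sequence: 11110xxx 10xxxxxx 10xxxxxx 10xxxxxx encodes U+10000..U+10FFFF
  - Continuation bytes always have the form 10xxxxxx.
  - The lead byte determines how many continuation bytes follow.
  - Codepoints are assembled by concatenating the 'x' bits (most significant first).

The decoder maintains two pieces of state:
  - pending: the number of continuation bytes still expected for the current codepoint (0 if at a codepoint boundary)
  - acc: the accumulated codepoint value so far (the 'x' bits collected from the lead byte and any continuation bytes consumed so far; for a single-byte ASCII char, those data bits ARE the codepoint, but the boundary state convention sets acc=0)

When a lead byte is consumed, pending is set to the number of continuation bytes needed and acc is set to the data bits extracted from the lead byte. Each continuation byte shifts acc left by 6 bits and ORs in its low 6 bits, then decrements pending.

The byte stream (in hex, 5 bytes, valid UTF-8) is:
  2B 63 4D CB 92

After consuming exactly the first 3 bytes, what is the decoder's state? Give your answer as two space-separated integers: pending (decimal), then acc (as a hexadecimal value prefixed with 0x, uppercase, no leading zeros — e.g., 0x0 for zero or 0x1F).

Byte[0]=2B: 1-byte. pending=0, acc=0x0
Byte[1]=63: 1-byte. pending=0, acc=0x0
Byte[2]=4D: 1-byte. pending=0, acc=0x0

Answer: 0 0x0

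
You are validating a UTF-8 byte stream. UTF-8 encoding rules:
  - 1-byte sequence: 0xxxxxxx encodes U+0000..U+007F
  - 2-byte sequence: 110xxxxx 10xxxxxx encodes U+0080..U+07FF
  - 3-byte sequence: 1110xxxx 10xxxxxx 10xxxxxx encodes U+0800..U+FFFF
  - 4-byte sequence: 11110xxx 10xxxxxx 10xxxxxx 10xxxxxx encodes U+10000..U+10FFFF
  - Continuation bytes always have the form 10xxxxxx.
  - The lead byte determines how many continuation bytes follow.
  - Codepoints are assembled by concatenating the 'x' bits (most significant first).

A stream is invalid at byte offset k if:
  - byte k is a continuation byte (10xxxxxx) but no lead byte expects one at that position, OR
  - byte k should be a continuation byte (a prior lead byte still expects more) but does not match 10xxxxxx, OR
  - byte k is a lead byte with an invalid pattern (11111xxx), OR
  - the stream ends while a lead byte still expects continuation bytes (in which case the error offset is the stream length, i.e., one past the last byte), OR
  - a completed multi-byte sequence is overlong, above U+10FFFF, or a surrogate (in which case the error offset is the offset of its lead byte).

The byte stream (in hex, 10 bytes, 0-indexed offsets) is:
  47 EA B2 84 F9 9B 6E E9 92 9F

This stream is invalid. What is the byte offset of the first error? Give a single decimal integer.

Answer: 4

Derivation:
Byte[0]=47: 1-byte ASCII. cp=U+0047
Byte[1]=EA: 3-byte lead, need 2 cont bytes. acc=0xA
Byte[2]=B2: continuation. acc=(acc<<6)|0x32=0x2B2
Byte[3]=84: continuation. acc=(acc<<6)|0x04=0xAC84
Completed: cp=U+AC84 (starts at byte 1)
Byte[4]=F9: INVALID lead byte (not 0xxx/110x/1110/11110)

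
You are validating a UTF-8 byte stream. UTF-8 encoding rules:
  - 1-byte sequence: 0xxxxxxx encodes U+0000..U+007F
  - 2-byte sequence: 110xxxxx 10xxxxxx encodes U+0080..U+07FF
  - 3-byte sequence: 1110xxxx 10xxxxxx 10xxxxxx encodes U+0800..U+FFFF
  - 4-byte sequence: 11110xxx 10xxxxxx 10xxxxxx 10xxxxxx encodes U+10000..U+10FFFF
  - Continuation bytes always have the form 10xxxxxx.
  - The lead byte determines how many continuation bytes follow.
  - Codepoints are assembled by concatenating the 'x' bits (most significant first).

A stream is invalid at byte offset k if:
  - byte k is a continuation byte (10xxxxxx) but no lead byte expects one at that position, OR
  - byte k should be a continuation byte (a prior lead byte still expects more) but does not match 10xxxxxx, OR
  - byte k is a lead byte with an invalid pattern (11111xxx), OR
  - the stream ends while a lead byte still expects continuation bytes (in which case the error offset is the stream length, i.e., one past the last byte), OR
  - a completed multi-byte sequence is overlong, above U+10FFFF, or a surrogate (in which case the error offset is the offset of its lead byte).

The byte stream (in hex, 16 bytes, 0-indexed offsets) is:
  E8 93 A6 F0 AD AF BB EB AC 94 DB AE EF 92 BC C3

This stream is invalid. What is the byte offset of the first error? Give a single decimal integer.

Byte[0]=E8: 3-byte lead, need 2 cont bytes. acc=0x8
Byte[1]=93: continuation. acc=(acc<<6)|0x13=0x213
Byte[2]=A6: continuation. acc=(acc<<6)|0x26=0x84E6
Completed: cp=U+84E6 (starts at byte 0)
Byte[3]=F0: 4-byte lead, need 3 cont bytes. acc=0x0
Byte[4]=AD: continuation. acc=(acc<<6)|0x2D=0x2D
Byte[5]=AF: continuation. acc=(acc<<6)|0x2F=0xB6F
Byte[6]=BB: continuation. acc=(acc<<6)|0x3B=0x2DBFB
Completed: cp=U+2DBFB (starts at byte 3)
Byte[7]=EB: 3-byte lead, need 2 cont bytes. acc=0xB
Byte[8]=AC: continuation. acc=(acc<<6)|0x2C=0x2EC
Byte[9]=94: continuation. acc=(acc<<6)|0x14=0xBB14
Completed: cp=U+BB14 (starts at byte 7)
Byte[10]=DB: 2-byte lead, need 1 cont bytes. acc=0x1B
Byte[11]=AE: continuation. acc=(acc<<6)|0x2E=0x6EE
Completed: cp=U+06EE (starts at byte 10)
Byte[12]=EF: 3-byte lead, need 2 cont bytes. acc=0xF
Byte[13]=92: continuation. acc=(acc<<6)|0x12=0x3D2
Byte[14]=BC: continuation. acc=(acc<<6)|0x3C=0xF4BC
Completed: cp=U+F4BC (starts at byte 12)
Byte[15]=C3: 2-byte lead, need 1 cont bytes. acc=0x3
Byte[16]: stream ended, expected continuation. INVALID

Answer: 16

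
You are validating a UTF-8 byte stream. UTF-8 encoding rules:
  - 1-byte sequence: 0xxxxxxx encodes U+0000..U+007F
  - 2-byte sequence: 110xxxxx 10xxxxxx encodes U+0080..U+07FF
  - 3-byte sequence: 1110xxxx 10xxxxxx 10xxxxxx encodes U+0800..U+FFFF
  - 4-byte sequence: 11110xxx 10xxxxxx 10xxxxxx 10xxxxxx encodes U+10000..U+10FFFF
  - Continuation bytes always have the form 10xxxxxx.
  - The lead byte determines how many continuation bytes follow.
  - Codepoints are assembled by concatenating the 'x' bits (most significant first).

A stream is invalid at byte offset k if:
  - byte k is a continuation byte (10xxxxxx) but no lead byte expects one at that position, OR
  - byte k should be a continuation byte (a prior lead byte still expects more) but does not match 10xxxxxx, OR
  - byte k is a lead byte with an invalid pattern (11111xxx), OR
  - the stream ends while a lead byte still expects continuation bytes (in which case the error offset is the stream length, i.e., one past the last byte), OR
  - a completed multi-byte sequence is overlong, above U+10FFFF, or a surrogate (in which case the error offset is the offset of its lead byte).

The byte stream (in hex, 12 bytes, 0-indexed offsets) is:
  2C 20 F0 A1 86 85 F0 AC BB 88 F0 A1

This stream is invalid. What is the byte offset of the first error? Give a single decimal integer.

Answer: 12

Derivation:
Byte[0]=2C: 1-byte ASCII. cp=U+002C
Byte[1]=20: 1-byte ASCII. cp=U+0020
Byte[2]=F0: 4-byte lead, need 3 cont bytes. acc=0x0
Byte[3]=A1: continuation. acc=(acc<<6)|0x21=0x21
Byte[4]=86: continuation. acc=(acc<<6)|0x06=0x846
Byte[5]=85: continuation. acc=(acc<<6)|0x05=0x21185
Completed: cp=U+21185 (starts at byte 2)
Byte[6]=F0: 4-byte lead, need 3 cont bytes. acc=0x0
Byte[7]=AC: continuation. acc=(acc<<6)|0x2C=0x2C
Byte[8]=BB: continuation. acc=(acc<<6)|0x3B=0xB3B
Byte[9]=88: continuation. acc=(acc<<6)|0x08=0x2CEC8
Completed: cp=U+2CEC8 (starts at byte 6)
Byte[10]=F0: 4-byte lead, need 3 cont bytes. acc=0x0
Byte[11]=A1: continuation. acc=(acc<<6)|0x21=0x21
Byte[12]: stream ended, expected continuation. INVALID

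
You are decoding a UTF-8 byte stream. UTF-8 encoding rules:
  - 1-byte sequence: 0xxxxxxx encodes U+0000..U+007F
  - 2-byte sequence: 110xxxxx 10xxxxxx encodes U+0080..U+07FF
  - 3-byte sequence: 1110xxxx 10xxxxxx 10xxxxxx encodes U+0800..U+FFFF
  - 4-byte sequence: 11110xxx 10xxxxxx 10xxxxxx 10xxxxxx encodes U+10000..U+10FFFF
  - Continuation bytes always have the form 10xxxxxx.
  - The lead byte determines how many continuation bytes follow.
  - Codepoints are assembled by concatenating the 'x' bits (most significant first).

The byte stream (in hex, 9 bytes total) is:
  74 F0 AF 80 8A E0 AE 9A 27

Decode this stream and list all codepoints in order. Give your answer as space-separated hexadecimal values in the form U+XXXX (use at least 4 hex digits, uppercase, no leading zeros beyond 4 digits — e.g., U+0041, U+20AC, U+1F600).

Answer: U+0074 U+2F00A U+0B9A U+0027

Derivation:
Byte[0]=74: 1-byte ASCII. cp=U+0074
Byte[1]=F0: 4-byte lead, need 3 cont bytes. acc=0x0
Byte[2]=AF: continuation. acc=(acc<<6)|0x2F=0x2F
Byte[3]=80: continuation. acc=(acc<<6)|0x00=0xBC0
Byte[4]=8A: continuation. acc=(acc<<6)|0x0A=0x2F00A
Completed: cp=U+2F00A (starts at byte 1)
Byte[5]=E0: 3-byte lead, need 2 cont bytes. acc=0x0
Byte[6]=AE: continuation. acc=(acc<<6)|0x2E=0x2E
Byte[7]=9A: continuation. acc=(acc<<6)|0x1A=0xB9A
Completed: cp=U+0B9A (starts at byte 5)
Byte[8]=27: 1-byte ASCII. cp=U+0027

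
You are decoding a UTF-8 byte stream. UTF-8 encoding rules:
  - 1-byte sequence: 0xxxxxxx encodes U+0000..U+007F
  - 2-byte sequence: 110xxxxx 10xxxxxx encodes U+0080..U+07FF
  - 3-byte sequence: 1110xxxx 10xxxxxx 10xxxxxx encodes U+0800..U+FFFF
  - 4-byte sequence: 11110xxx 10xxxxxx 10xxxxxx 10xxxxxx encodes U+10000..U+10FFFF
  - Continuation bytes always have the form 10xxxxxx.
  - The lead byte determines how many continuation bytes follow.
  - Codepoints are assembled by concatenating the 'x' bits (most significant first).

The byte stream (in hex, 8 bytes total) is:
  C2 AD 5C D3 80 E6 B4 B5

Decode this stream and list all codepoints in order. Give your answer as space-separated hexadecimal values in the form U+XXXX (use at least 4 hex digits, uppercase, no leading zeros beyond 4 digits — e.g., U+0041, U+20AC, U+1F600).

Byte[0]=C2: 2-byte lead, need 1 cont bytes. acc=0x2
Byte[1]=AD: continuation. acc=(acc<<6)|0x2D=0xAD
Completed: cp=U+00AD (starts at byte 0)
Byte[2]=5C: 1-byte ASCII. cp=U+005C
Byte[3]=D3: 2-byte lead, need 1 cont bytes. acc=0x13
Byte[4]=80: continuation. acc=(acc<<6)|0x00=0x4C0
Completed: cp=U+04C0 (starts at byte 3)
Byte[5]=E6: 3-byte lead, need 2 cont bytes. acc=0x6
Byte[6]=B4: continuation. acc=(acc<<6)|0x34=0x1B4
Byte[7]=B5: continuation. acc=(acc<<6)|0x35=0x6D35
Completed: cp=U+6D35 (starts at byte 5)

Answer: U+00AD U+005C U+04C0 U+6D35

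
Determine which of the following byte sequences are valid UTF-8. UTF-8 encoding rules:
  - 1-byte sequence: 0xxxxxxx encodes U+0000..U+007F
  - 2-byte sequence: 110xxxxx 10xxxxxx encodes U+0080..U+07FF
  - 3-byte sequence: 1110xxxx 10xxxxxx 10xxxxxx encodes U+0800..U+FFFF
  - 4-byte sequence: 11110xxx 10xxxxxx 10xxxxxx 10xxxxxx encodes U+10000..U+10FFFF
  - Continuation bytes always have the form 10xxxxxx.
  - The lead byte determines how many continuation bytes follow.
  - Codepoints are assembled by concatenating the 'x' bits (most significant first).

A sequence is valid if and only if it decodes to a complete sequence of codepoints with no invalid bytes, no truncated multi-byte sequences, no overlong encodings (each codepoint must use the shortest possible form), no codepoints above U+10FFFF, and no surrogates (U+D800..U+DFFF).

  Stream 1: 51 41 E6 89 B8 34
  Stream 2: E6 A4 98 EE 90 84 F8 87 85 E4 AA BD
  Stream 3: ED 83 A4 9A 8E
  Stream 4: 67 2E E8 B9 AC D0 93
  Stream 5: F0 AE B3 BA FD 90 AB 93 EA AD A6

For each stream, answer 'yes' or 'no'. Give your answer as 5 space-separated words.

Stream 1: decodes cleanly. VALID
Stream 2: error at byte offset 6. INVALID
Stream 3: error at byte offset 3. INVALID
Stream 4: decodes cleanly. VALID
Stream 5: error at byte offset 4. INVALID

Answer: yes no no yes no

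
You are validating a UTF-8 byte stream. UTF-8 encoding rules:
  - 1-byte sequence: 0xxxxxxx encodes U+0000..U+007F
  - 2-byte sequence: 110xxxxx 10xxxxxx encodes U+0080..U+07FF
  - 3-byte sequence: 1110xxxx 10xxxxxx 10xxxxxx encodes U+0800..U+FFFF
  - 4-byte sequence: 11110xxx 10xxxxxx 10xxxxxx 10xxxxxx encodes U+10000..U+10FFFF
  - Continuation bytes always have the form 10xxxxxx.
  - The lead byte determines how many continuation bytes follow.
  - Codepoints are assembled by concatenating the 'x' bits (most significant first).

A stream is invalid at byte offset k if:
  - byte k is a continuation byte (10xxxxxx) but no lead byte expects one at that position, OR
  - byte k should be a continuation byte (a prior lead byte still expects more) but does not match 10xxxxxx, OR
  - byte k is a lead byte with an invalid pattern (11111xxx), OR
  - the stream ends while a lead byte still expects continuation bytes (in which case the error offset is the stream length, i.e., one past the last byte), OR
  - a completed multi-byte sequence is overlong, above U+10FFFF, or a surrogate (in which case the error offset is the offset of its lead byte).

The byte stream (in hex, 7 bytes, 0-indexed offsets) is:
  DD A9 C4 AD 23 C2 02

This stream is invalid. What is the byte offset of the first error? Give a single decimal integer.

Answer: 6

Derivation:
Byte[0]=DD: 2-byte lead, need 1 cont bytes. acc=0x1D
Byte[1]=A9: continuation. acc=(acc<<6)|0x29=0x769
Completed: cp=U+0769 (starts at byte 0)
Byte[2]=C4: 2-byte lead, need 1 cont bytes. acc=0x4
Byte[3]=AD: continuation. acc=(acc<<6)|0x2D=0x12D
Completed: cp=U+012D (starts at byte 2)
Byte[4]=23: 1-byte ASCII. cp=U+0023
Byte[5]=C2: 2-byte lead, need 1 cont bytes. acc=0x2
Byte[6]=02: expected 10xxxxxx continuation. INVALID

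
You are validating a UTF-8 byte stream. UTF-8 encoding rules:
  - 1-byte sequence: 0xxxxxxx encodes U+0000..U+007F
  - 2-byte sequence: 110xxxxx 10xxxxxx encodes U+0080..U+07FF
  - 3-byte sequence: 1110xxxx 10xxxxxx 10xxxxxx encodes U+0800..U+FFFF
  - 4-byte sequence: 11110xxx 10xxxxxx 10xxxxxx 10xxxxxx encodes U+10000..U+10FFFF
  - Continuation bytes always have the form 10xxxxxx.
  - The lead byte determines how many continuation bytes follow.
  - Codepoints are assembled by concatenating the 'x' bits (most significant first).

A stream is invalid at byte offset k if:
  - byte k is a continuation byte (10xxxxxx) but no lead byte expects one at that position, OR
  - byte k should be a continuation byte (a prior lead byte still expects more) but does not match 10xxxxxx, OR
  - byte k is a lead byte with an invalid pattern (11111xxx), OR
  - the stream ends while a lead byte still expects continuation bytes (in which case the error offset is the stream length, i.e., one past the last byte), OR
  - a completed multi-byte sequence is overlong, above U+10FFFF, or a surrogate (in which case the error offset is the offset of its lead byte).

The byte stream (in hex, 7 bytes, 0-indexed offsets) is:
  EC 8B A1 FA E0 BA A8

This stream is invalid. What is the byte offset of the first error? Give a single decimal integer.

Answer: 3

Derivation:
Byte[0]=EC: 3-byte lead, need 2 cont bytes. acc=0xC
Byte[1]=8B: continuation. acc=(acc<<6)|0x0B=0x30B
Byte[2]=A1: continuation. acc=(acc<<6)|0x21=0xC2E1
Completed: cp=U+C2E1 (starts at byte 0)
Byte[3]=FA: INVALID lead byte (not 0xxx/110x/1110/11110)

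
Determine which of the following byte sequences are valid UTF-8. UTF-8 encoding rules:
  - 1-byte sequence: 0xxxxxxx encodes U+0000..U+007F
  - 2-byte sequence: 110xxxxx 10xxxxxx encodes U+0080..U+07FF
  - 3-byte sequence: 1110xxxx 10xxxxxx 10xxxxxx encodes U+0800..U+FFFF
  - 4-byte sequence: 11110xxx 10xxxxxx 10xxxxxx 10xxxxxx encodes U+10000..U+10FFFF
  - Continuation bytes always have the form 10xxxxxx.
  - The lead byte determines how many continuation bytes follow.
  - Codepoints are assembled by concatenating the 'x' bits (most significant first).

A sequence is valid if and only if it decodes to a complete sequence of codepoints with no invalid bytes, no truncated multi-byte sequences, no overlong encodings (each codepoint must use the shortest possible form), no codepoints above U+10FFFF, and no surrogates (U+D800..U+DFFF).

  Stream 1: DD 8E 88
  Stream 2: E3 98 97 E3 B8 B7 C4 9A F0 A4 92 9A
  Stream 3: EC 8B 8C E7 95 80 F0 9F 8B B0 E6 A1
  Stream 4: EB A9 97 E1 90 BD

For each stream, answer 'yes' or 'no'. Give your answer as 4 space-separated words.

Answer: no yes no yes

Derivation:
Stream 1: error at byte offset 2. INVALID
Stream 2: decodes cleanly. VALID
Stream 3: error at byte offset 12. INVALID
Stream 4: decodes cleanly. VALID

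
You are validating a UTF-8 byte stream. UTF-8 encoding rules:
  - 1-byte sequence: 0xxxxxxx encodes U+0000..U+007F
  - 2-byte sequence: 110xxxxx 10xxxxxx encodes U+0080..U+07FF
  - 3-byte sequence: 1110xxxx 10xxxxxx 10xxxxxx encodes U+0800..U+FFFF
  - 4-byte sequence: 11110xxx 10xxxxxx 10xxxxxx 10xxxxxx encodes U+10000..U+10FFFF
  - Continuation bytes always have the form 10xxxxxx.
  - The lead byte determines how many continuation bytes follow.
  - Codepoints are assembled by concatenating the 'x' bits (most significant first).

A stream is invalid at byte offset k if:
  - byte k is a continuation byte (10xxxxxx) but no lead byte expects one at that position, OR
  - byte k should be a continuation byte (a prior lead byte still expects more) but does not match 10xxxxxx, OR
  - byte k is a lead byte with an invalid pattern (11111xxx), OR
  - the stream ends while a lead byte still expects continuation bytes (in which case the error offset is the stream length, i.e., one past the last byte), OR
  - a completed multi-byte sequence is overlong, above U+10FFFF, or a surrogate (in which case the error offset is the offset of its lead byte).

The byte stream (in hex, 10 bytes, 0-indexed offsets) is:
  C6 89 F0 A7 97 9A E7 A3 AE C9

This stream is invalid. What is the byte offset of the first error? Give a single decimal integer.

Byte[0]=C6: 2-byte lead, need 1 cont bytes. acc=0x6
Byte[1]=89: continuation. acc=(acc<<6)|0x09=0x189
Completed: cp=U+0189 (starts at byte 0)
Byte[2]=F0: 4-byte lead, need 3 cont bytes. acc=0x0
Byte[3]=A7: continuation. acc=(acc<<6)|0x27=0x27
Byte[4]=97: continuation. acc=(acc<<6)|0x17=0x9D7
Byte[5]=9A: continuation. acc=(acc<<6)|0x1A=0x275DA
Completed: cp=U+275DA (starts at byte 2)
Byte[6]=E7: 3-byte lead, need 2 cont bytes. acc=0x7
Byte[7]=A3: continuation. acc=(acc<<6)|0x23=0x1E3
Byte[8]=AE: continuation. acc=(acc<<6)|0x2E=0x78EE
Completed: cp=U+78EE (starts at byte 6)
Byte[9]=C9: 2-byte lead, need 1 cont bytes. acc=0x9
Byte[10]: stream ended, expected continuation. INVALID

Answer: 10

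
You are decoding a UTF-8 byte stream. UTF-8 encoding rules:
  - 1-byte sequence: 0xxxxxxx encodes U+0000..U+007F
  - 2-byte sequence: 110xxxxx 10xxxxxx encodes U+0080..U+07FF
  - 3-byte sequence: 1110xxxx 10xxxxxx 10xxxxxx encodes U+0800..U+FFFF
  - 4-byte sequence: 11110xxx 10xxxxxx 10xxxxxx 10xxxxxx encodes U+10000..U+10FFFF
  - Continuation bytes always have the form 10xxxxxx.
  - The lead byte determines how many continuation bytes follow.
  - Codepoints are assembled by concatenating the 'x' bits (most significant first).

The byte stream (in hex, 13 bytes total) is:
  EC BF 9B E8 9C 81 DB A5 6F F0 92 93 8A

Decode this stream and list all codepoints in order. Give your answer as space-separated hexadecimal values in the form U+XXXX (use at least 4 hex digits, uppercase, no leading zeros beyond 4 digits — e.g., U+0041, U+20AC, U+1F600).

Answer: U+CFDB U+8701 U+06E5 U+006F U+124CA

Derivation:
Byte[0]=EC: 3-byte lead, need 2 cont bytes. acc=0xC
Byte[1]=BF: continuation. acc=(acc<<6)|0x3F=0x33F
Byte[2]=9B: continuation. acc=(acc<<6)|0x1B=0xCFDB
Completed: cp=U+CFDB (starts at byte 0)
Byte[3]=E8: 3-byte lead, need 2 cont bytes. acc=0x8
Byte[4]=9C: continuation. acc=(acc<<6)|0x1C=0x21C
Byte[5]=81: continuation. acc=(acc<<6)|0x01=0x8701
Completed: cp=U+8701 (starts at byte 3)
Byte[6]=DB: 2-byte lead, need 1 cont bytes. acc=0x1B
Byte[7]=A5: continuation. acc=(acc<<6)|0x25=0x6E5
Completed: cp=U+06E5 (starts at byte 6)
Byte[8]=6F: 1-byte ASCII. cp=U+006F
Byte[9]=F0: 4-byte lead, need 3 cont bytes. acc=0x0
Byte[10]=92: continuation. acc=(acc<<6)|0x12=0x12
Byte[11]=93: continuation. acc=(acc<<6)|0x13=0x493
Byte[12]=8A: continuation. acc=(acc<<6)|0x0A=0x124CA
Completed: cp=U+124CA (starts at byte 9)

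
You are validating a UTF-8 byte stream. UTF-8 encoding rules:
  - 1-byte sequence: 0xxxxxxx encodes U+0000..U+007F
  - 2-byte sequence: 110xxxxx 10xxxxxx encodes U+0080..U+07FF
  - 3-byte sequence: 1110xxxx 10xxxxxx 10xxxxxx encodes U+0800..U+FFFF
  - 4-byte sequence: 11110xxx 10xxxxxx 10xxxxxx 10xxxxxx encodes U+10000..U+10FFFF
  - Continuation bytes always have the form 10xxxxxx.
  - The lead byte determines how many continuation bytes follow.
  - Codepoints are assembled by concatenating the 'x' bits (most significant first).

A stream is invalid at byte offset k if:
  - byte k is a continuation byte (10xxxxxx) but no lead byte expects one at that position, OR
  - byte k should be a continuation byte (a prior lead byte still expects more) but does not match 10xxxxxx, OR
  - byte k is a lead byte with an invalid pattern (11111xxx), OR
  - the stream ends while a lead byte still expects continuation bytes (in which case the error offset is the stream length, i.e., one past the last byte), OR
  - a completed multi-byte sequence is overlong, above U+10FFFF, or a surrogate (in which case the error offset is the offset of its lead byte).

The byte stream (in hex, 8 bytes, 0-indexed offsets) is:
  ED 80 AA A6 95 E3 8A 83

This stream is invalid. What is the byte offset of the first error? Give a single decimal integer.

Byte[0]=ED: 3-byte lead, need 2 cont bytes. acc=0xD
Byte[1]=80: continuation. acc=(acc<<6)|0x00=0x340
Byte[2]=AA: continuation. acc=(acc<<6)|0x2A=0xD02A
Completed: cp=U+D02A (starts at byte 0)
Byte[3]=A6: INVALID lead byte (not 0xxx/110x/1110/11110)

Answer: 3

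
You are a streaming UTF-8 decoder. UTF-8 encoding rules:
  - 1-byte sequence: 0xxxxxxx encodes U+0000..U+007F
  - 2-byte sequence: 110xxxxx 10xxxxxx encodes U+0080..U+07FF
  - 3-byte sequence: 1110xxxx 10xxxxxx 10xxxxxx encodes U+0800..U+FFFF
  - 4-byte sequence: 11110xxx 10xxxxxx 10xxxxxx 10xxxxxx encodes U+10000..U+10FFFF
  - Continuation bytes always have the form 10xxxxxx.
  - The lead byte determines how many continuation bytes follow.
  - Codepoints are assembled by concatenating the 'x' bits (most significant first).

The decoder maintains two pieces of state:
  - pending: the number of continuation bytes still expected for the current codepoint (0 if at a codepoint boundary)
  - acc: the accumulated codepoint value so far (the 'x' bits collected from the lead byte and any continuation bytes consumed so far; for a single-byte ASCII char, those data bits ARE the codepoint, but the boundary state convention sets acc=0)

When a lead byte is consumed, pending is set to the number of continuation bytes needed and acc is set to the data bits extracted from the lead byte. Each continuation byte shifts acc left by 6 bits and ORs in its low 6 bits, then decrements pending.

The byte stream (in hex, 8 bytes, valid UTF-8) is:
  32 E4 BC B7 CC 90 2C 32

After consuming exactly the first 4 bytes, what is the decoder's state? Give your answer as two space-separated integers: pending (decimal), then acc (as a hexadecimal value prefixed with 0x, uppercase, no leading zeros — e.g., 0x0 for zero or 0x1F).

Answer: 0 0x4F37

Derivation:
Byte[0]=32: 1-byte. pending=0, acc=0x0
Byte[1]=E4: 3-byte lead. pending=2, acc=0x4
Byte[2]=BC: continuation. acc=(acc<<6)|0x3C=0x13C, pending=1
Byte[3]=B7: continuation. acc=(acc<<6)|0x37=0x4F37, pending=0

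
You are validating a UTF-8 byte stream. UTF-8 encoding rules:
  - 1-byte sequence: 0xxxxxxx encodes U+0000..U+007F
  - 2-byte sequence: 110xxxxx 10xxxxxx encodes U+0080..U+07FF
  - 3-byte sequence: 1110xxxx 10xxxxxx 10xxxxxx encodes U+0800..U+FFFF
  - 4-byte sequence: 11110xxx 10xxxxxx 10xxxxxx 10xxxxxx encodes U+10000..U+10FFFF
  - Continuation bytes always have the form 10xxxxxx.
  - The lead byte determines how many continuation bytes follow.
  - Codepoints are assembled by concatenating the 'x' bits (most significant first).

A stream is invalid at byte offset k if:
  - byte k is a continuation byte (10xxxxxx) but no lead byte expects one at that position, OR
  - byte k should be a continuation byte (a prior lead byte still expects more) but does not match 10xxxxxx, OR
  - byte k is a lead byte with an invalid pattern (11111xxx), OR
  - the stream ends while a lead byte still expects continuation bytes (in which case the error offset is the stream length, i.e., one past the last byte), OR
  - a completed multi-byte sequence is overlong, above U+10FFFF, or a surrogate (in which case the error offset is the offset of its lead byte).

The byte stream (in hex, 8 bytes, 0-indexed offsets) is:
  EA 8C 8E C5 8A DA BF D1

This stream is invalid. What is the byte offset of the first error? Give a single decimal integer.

Byte[0]=EA: 3-byte lead, need 2 cont bytes. acc=0xA
Byte[1]=8C: continuation. acc=(acc<<6)|0x0C=0x28C
Byte[2]=8E: continuation. acc=(acc<<6)|0x0E=0xA30E
Completed: cp=U+A30E (starts at byte 0)
Byte[3]=C5: 2-byte lead, need 1 cont bytes. acc=0x5
Byte[4]=8A: continuation. acc=(acc<<6)|0x0A=0x14A
Completed: cp=U+014A (starts at byte 3)
Byte[5]=DA: 2-byte lead, need 1 cont bytes. acc=0x1A
Byte[6]=BF: continuation. acc=(acc<<6)|0x3F=0x6BF
Completed: cp=U+06BF (starts at byte 5)
Byte[7]=D1: 2-byte lead, need 1 cont bytes. acc=0x11
Byte[8]: stream ended, expected continuation. INVALID

Answer: 8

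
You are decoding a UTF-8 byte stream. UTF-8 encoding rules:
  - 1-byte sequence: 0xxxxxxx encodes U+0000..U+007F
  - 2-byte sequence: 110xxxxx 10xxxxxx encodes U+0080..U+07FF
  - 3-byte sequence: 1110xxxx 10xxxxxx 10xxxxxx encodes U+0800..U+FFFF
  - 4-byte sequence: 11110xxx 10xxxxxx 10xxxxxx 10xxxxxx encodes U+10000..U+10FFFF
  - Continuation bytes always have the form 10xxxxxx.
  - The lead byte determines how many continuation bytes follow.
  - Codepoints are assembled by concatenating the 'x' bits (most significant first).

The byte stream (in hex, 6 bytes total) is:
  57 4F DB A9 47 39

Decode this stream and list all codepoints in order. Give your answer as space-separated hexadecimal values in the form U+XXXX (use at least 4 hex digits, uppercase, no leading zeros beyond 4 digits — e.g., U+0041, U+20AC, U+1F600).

Answer: U+0057 U+004F U+06E9 U+0047 U+0039

Derivation:
Byte[0]=57: 1-byte ASCII. cp=U+0057
Byte[1]=4F: 1-byte ASCII. cp=U+004F
Byte[2]=DB: 2-byte lead, need 1 cont bytes. acc=0x1B
Byte[3]=A9: continuation. acc=(acc<<6)|0x29=0x6E9
Completed: cp=U+06E9 (starts at byte 2)
Byte[4]=47: 1-byte ASCII. cp=U+0047
Byte[5]=39: 1-byte ASCII. cp=U+0039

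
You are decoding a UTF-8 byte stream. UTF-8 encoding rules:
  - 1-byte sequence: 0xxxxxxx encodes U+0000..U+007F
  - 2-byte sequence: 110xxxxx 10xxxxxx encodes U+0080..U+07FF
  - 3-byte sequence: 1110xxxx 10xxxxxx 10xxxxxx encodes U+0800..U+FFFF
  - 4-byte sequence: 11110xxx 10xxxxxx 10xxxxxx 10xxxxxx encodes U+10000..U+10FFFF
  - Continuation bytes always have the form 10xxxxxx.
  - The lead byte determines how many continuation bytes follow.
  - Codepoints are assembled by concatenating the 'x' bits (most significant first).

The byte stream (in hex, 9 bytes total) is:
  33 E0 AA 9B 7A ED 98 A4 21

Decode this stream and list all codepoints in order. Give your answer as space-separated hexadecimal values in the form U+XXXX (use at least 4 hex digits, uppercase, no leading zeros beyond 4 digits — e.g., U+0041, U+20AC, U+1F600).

Answer: U+0033 U+0A9B U+007A U+D624 U+0021

Derivation:
Byte[0]=33: 1-byte ASCII. cp=U+0033
Byte[1]=E0: 3-byte lead, need 2 cont bytes. acc=0x0
Byte[2]=AA: continuation. acc=(acc<<6)|0x2A=0x2A
Byte[3]=9B: continuation. acc=(acc<<6)|0x1B=0xA9B
Completed: cp=U+0A9B (starts at byte 1)
Byte[4]=7A: 1-byte ASCII. cp=U+007A
Byte[5]=ED: 3-byte lead, need 2 cont bytes. acc=0xD
Byte[6]=98: continuation. acc=(acc<<6)|0x18=0x358
Byte[7]=A4: continuation. acc=(acc<<6)|0x24=0xD624
Completed: cp=U+D624 (starts at byte 5)
Byte[8]=21: 1-byte ASCII. cp=U+0021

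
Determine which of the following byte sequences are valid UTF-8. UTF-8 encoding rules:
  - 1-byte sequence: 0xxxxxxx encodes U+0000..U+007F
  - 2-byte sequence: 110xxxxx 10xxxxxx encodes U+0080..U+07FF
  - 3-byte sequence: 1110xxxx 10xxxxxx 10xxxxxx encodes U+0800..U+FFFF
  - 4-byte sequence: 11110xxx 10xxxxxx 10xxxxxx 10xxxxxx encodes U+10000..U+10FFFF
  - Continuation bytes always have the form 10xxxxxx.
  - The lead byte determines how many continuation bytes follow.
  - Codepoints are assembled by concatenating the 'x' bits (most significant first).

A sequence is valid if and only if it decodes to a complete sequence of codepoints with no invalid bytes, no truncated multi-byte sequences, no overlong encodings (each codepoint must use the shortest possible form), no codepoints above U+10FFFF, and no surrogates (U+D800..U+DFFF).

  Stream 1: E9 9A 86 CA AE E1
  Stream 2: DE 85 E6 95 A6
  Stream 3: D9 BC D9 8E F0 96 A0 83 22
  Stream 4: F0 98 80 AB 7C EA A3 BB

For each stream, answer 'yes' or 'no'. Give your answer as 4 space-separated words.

Answer: no yes yes yes

Derivation:
Stream 1: error at byte offset 6. INVALID
Stream 2: decodes cleanly. VALID
Stream 3: decodes cleanly. VALID
Stream 4: decodes cleanly. VALID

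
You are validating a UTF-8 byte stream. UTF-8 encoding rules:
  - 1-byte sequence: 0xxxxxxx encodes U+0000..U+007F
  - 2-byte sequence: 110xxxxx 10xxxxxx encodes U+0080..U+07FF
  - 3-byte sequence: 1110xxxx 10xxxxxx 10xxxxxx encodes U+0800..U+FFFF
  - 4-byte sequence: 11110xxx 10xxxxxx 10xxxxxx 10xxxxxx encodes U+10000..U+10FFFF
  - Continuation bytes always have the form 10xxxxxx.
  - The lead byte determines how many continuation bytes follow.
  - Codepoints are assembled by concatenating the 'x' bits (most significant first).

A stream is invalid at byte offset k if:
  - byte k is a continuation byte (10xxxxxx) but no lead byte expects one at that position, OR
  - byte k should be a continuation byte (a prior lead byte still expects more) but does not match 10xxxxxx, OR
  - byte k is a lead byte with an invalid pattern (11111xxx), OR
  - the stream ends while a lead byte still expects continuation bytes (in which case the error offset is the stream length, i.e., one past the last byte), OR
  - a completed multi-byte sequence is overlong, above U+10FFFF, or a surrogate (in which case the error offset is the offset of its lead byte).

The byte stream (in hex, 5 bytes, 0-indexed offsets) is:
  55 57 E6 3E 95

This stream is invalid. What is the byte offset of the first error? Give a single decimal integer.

Answer: 3

Derivation:
Byte[0]=55: 1-byte ASCII. cp=U+0055
Byte[1]=57: 1-byte ASCII. cp=U+0057
Byte[2]=E6: 3-byte lead, need 2 cont bytes. acc=0x6
Byte[3]=3E: expected 10xxxxxx continuation. INVALID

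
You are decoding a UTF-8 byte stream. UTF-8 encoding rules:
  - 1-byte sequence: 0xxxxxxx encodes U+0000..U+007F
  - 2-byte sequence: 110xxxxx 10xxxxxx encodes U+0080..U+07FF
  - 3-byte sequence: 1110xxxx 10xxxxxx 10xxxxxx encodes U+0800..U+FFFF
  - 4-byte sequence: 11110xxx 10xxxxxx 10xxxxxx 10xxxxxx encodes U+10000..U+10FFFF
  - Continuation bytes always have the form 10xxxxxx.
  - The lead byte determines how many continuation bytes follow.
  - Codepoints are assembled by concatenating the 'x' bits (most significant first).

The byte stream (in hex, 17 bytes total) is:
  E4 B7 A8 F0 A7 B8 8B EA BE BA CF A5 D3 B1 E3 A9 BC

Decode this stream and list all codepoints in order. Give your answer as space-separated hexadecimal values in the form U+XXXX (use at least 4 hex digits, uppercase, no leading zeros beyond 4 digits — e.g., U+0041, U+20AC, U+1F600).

Answer: U+4DE8 U+27E0B U+AFBA U+03E5 U+04F1 U+3A7C

Derivation:
Byte[0]=E4: 3-byte lead, need 2 cont bytes. acc=0x4
Byte[1]=B7: continuation. acc=(acc<<6)|0x37=0x137
Byte[2]=A8: continuation. acc=(acc<<6)|0x28=0x4DE8
Completed: cp=U+4DE8 (starts at byte 0)
Byte[3]=F0: 4-byte lead, need 3 cont bytes. acc=0x0
Byte[4]=A7: continuation. acc=(acc<<6)|0x27=0x27
Byte[5]=B8: continuation. acc=(acc<<6)|0x38=0x9F8
Byte[6]=8B: continuation. acc=(acc<<6)|0x0B=0x27E0B
Completed: cp=U+27E0B (starts at byte 3)
Byte[7]=EA: 3-byte lead, need 2 cont bytes. acc=0xA
Byte[8]=BE: continuation. acc=(acc<<6)|0x3E=0x2BE
Byte[9]=BA: continuation. acc=(acc<<6)|0x3A=0xAFBA
Completed: cp=U+AFBA (starts at byte 7)
Byte[10]=CF: 2-byte lead, need 1 cont bytes. acc=0xF
Byte[11]=A5: continuation. acc=(acc<<6)|0x25=0x3E5
Completed: cp=U+03E5 (starts at byte 10)
Byte[12]=D3: 2-byte lead, need 1 cont bytes. acc=0x13
Byte[13]=B1: continuation. acc=(acc<<6)|0x31=0x4F1
Completed: cp=U+04F1 (starts at byte 12)
Byte[14]=E3: 3-byte lead, need 2 cont bytes. acc=0x3
Byte[15]=A9: continuation. acc=(acc<<6)|0x29=0xE9
Byte[16]=BC: continuation. acc=(acc<<6)|0x3C=0x3A7C
Completed: cp=U+3A7C (starts at byte 14)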